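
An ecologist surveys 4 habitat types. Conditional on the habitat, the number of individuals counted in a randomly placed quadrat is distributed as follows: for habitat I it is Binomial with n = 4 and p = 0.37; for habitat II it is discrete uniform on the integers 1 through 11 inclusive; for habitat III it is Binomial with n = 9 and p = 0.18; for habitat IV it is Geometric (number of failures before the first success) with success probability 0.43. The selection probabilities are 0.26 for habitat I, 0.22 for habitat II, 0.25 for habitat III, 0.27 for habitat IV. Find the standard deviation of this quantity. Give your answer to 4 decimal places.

2.6716

Per component, I: μ=1.48, E[X²]=3.1228; II: μ=6, E[X²]=46; III: μ=1.62, E[X²]=3.9528; IV: μ=1.32558, E[X²]=4.83991.
E[X] = 0.26·1.48 + 0.22·6 + 0.25·1.62 + 0.27·1.32558 = 2.46771.
E[X²] = 0.26·3.1228 + 0.22·46 + 0.25·3.9528 + 0.27·4.83991 = 13.2269.
Var(X) = E[X²] − (E[X])² = 13.2269 − 6.08958 = 7.13733.
SD(X) = √7.13733 = 2.67158.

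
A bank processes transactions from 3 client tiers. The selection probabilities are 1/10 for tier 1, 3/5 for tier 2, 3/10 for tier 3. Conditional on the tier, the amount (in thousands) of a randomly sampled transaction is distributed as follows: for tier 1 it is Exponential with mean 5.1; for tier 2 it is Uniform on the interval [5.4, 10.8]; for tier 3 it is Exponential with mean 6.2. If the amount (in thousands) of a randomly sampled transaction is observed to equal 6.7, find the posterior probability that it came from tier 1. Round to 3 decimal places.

Likelihoods f(6.7 | ·): 1: 0.0527092; 2: 0.185185; 3: 0.0547381.
Posterior ∝ prior × likelihood. Numerator for 1: 0.1·0.0527092 = 0.00527092.
Normalizing constant: 0.1·0.0527092 + 0.6·0.185185 + 0.3·0.0547381 = 0.132803.
P(1 | observation) = 0.00527092 / 0.132803 = 0.0396896.

0.040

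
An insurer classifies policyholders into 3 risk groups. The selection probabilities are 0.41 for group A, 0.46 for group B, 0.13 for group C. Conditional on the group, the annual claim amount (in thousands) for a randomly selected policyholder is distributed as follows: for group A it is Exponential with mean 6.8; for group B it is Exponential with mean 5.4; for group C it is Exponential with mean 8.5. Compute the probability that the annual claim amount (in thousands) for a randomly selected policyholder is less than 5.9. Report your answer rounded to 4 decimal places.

Conditional on each group, P(X < 5.9): A: 0.580062; B: 0.664654; C: 0.500485.
By total probability, P(X < 5.9) = 0.41·0.580062 + 0.46·0.664654 + 0.13·0.500485 = 0.608629.

0.6086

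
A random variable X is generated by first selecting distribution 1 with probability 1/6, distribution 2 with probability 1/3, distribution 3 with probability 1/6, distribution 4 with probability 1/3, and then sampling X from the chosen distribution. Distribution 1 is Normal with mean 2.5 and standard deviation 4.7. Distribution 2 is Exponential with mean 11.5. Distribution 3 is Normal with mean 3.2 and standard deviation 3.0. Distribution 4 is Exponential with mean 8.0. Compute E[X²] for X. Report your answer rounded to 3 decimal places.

For each component E[X²] = Var + (mean)², giving 1: 28.34; 2: 264.5; 3: 19.24; 4: 128.
Overall E[X²] = 0.166667·28.34 + 0.333333·264.5 + 0.166667·19.24 + 0.333333·128 = 138.763.

138.763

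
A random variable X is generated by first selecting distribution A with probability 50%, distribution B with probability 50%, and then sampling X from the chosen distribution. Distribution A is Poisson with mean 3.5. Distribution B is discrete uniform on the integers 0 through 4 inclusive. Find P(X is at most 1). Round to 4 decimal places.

Conditional on each component, P(X ≤ 1): A: 0.135888; B: 0.4.
By total probability, P(X ≤ 1) = 0.5·0.135888 + 0.5·0.4 = 0.267944.

0.2679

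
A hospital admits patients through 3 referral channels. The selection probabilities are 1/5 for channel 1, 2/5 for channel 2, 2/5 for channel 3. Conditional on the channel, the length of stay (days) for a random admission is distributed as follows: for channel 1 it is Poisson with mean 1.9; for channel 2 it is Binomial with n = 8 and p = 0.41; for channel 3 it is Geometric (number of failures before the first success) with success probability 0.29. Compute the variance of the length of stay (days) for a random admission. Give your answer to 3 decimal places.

Per component, 1: μ=1.9, E[X²]=5.51; 2: μ=3.28, E[X²]=12.6936; 3: μ=2.44828, E[X²]=14.4364.
E[X] = 0.2·1.9 + 0.4·3.28 + 0.4·2.44828 = 2.67131.
E[X²] = 0.2·5.51 + 0.4·12.6936 + 0.4·14.4364 = 11.954.
Var(X) = E[X²] − (E[X])² = 11.954 − 7.1359 = 4.8181.

4.818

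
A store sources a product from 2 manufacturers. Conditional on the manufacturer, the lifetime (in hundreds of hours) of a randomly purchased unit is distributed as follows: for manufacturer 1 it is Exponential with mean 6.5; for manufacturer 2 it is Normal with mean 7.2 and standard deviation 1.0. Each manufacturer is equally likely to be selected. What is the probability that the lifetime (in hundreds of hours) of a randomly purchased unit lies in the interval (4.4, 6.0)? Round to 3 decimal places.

0.112

Conditional on each manufacturer, P(4.4 < X < 6.0): 1: 0.110884; 2: 0.112515.
By total probability, P(4.4 < X < 6.0) = 0.5·0.110884 + 0.5·0.112515 = 0.111699.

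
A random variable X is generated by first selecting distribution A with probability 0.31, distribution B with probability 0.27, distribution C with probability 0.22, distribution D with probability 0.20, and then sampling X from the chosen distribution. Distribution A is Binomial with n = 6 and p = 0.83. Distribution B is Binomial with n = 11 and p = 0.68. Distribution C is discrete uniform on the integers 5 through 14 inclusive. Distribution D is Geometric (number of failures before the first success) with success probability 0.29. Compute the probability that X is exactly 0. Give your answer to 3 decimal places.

Conditional on each component, P(X = 0): A: 2.41376e-05; B: 3.60288e-06; C: 0; D: 0.29.
By total probability, P(X = 0) = 0.31·2.41376e-05 + 0.27·3.60288e-06 + 0.22·0 + 0.2·0.29 = 0.0580085.

0.058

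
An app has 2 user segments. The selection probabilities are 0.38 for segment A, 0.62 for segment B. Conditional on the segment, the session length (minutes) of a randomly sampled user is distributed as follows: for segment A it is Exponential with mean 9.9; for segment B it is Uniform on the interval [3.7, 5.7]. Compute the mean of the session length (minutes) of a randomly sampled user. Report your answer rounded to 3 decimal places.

Component means — A: 9.9; B: 4.7.
E[X] = 0.38·9.9 + 0.62·4.7 = 6.676.

6.676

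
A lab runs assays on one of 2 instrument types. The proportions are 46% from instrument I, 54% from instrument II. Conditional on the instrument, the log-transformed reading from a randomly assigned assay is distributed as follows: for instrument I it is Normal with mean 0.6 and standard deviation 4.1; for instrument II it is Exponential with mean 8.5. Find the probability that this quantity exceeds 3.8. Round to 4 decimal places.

Conditional on each instrument, P(X > 3.8): I: 0.217552; II: 0.639506.
By total probability, P(X > 3.8) = 0.46·0.217552 + 0.54·0.639506 = 0.445407.

0.4454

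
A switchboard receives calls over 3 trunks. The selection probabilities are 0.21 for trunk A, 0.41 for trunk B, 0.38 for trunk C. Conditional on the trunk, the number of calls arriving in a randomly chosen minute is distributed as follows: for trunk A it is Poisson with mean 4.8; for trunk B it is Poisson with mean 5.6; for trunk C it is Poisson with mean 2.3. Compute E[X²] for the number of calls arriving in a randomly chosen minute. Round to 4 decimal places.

For each component E[X²] = Var + (mean)², giving A: 27.84; B: 36.96; C: 7.59.
Overall E[X²] = 0.21·27.84 + 0.41·36.96 + 0.38·7.59 = 23.8842.

23.8842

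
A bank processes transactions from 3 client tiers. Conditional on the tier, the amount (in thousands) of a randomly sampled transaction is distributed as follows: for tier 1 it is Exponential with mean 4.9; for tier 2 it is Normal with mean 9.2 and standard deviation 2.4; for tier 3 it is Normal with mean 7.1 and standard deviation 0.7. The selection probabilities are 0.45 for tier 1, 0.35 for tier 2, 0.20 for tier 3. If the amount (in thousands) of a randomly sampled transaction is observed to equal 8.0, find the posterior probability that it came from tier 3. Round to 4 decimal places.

Likelihoods f(8.0 | ·): 1: 0.0398797; 2: 0.146694; 3: 0.249376.
Posterior ∝ prior × likelihood. Numerator for 3: 0.2·0.249376 = 0.0498752.
Normalizing constant: 0.45·0.0398797 + 0.35·0.146694 + 0.2·0.249376 = 0.119164.
P(3 | observation) = 0.0498752 / 0.119164 = 0.418543.

0.4185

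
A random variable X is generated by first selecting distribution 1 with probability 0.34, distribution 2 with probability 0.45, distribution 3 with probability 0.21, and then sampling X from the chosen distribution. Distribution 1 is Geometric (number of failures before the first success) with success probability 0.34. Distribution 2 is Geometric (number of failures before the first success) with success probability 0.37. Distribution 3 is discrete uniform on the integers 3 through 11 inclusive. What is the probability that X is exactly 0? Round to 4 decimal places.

0.2821

Conditional on each component, P(X = 0): 1: 0.34; 2: 0.37; 3: 0.
By total probability, P(X = 0) = 0.34·0.34 + 0.45·0.37 + 0.21·0 = 0.2821.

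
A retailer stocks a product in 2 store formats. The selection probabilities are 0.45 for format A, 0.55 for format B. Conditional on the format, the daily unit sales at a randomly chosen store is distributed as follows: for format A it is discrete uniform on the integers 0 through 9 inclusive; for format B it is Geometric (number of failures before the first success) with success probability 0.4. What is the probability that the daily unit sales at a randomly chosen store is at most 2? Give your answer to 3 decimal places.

0.566

Conditional on each format, P(X ≤ 2): A: 0.3; B: 0.784.
By total probability, P(X ≤ 2) = 0.45·0.3 + 0.55·0.784 = 0.5662.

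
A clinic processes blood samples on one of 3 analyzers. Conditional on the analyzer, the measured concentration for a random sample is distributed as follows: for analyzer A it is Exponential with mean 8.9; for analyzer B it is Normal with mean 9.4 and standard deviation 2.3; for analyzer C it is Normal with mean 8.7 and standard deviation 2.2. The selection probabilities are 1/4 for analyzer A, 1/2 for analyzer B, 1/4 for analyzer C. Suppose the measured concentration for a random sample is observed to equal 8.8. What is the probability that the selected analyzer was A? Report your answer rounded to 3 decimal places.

Likelihoods f(8.8 | ·): A: 0.0418018; B: 0.16765; C: 0.18115.
Posterior ∝ prior × likelihood. Numerator for A: 0.25·0.0418018 = 0.0104505.
Normalizing constant: 0.25·0.0418018 + 0.5·0.16765 + 0.25·0.18115 = 0.139563.
P(A | observation) = 0.0104505 / 0.139563 = 0.0748797.

0.075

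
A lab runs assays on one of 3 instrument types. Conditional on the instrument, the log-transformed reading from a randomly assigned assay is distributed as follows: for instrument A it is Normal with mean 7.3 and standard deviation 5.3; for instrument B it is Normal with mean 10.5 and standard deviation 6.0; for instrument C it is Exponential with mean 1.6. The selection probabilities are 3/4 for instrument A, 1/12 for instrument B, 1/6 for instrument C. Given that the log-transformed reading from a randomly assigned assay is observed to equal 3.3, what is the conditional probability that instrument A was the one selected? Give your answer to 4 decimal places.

Likelihoods f(3.3 | ·): A: 0.0566171; B: 0.0323643; C: 0.0794598.
Posterior ∝ prior × likelihood. Numerator for A: 0.75·0.0566171 = 0.0424628.
Normalizing constant: 0.75·0.0566171 + 0.0833333·0.0323643 + 0.166667·0.0794598 = 0.0584032.
P(A | observation) = 0.0424628 / 0.0584032 = 0.727064.

0.7271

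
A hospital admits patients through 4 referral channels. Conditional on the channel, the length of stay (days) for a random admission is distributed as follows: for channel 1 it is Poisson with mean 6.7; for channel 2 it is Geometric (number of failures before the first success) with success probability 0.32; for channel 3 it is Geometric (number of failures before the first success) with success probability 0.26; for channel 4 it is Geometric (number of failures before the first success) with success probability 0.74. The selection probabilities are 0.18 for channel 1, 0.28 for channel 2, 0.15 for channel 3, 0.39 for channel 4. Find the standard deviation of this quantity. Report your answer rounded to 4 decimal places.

Per component, 1: μ=6.7, E[X²]=51.59; 2: μ=2.125, E[X²]=11.1562; 3: μ=2.84615, E[X²]=19.0473; 4: μ=0.351351, E[X²]=0.598247.
E[X] = 0.18·6.7 + 0.28·2.125 + 0.15·2.84615 + 0.39·0.351351 = 2.36495.
E[X²] = 0.18·51.59 + 0.28·11.1562 + 0.15·19.0473 + 0.39·0.598247 = 15.5004.
Var(X) = E[X²] − (E[X])² = 15.5004 − 5.59299 = 9.90738.
SD(X) = √9.90738 = 3.1476.

3.1476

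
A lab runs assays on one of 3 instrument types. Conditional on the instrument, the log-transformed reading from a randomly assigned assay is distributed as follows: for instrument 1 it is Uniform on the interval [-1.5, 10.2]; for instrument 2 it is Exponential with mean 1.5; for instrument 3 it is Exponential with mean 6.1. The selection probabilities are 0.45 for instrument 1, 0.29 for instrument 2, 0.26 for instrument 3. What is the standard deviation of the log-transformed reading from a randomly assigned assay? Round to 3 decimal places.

Per component, 1: μ=4.35, E[X²]=30.33; 2: μ=1.5, E[X²]=4.5; 3: μ=6.1, E[X²]=74.42.
E[X] = 0.45·4.35 + 0.29·1.5 + 0.26·6.1 = 3.9785.
E[X²] = 0.45·30.33 + 0.29·4.5 + 0.26·74.42 = 34.3027.
Var(X) = E[X²] − (E[X])² = 34.3027 − 15.8285 = 18.4742.
SD(X) = √18.4742 = 4.29817.

4.298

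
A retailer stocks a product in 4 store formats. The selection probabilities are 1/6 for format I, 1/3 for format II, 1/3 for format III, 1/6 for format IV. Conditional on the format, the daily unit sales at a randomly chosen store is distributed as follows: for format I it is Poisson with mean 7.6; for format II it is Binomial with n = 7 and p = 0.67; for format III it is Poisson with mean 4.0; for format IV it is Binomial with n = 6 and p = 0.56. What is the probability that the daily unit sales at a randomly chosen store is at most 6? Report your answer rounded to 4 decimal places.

0.8370

Conditional on each format, P(X ≤ 6): I: 0.364621; II: 0.939393; III: 0.889326; IV: 1.
By total probability, P(X ≤ 6) = 0.166667·0.364621 + 0.333333·0.939393 + 0.333333·0.889326 + 0.166667·1 = 0.83701.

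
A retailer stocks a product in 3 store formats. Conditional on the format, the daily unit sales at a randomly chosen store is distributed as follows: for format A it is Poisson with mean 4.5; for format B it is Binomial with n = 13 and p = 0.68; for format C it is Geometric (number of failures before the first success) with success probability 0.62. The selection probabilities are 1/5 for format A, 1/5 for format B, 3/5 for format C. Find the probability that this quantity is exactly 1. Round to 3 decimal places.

Conditional on each format, P(X = 1): A: 0.0499905; B: 1.01918e-05; C: 0.2356.
By total probability, P(X = 1) = 0.2·0.0499905 + 0.2·1.01918e-05 + 0.6·0.2356 = 0.15136.

0.151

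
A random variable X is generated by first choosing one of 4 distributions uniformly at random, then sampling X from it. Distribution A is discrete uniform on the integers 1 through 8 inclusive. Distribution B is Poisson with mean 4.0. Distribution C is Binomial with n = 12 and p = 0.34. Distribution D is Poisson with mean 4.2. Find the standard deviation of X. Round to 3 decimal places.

2.018

Per component, A: μ=4.5, E[X²]=25.5; B: μ=4, E[X²]=20; C: μ=4.08, E[X²]=19.3392; D: μ=4.2, E[X²]=21.84.
E[X] = 0.25·4.5 + 0.25·4 + 0.25·4.08 + 0.25·4.2 = 4.195.
E[X²] = 0.25·25.5 + 0.25·20 + 0.25·19.3392 + 0.25·21.84 = 21.6698.
Var(X) = E[X²] − (E[X])² = 21.6698 − 17.598 = 4.07177.
SD(X) = √4.07177 = 2.01786.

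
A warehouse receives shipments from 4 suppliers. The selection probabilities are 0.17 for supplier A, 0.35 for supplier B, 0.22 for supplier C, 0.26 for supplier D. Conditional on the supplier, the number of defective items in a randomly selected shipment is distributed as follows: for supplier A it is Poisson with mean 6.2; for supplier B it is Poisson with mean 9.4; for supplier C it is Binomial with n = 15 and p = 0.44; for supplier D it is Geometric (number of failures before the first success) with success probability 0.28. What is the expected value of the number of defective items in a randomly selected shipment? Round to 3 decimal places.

Component means — A: 6.2; B: 9.4; C: 6.6; D: 2.57143.
E[X] = 0.17·6.2 + 0.35·9.4 + 0.22·6.6 + 0.26·2.57143 = 6.46457.

6.465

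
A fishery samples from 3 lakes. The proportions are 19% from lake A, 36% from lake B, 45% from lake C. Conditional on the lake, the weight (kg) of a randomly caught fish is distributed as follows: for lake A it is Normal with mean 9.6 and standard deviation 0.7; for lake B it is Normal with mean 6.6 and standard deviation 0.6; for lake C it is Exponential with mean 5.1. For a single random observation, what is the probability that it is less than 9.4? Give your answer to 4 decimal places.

0.8124

Conditional on each lake, P(X < 9.4): A: 0.387548; B: 0.999998; C: 0.84168.
By total probability, P(X < 9.4) = 0.19·0.387548 + 0.36·0.999998 + 0.45·0.84168 = 0.81239.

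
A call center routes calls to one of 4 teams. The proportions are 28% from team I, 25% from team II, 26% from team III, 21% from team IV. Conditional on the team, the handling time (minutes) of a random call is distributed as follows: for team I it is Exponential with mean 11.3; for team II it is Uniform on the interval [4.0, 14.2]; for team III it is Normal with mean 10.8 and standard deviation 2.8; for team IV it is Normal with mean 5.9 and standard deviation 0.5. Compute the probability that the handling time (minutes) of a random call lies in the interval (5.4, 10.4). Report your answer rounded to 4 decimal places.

Conditional on each team, P(5.4 < X < 10.4): I: 0.221721; II: 0.490196; III: 0.416309; IV: 0.841345.
By total probability, P(5.4 < X < 10.4) = 0.28·0.221721 + 0.25·0.490196 + 0.26·0.416309 + 0.21·0.841345 = 0.469554.

0.4696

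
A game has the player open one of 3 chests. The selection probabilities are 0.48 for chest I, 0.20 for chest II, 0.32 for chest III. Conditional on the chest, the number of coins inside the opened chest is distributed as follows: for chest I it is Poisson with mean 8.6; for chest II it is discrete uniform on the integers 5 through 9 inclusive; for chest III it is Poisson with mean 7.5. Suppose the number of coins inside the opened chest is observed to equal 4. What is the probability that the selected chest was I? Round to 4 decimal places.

0.4633

Likelihoods P(X=4 | ·): I: 0.0419614; II: 0; III: 0.0729164.
Posterior ∝ prior × likelihood. Numerator for I: 0.48·0.0419614 = 0.0201415.
Normalizing constant: 0.48·0.0419614 + 0.2·0 + 0.32·0.0729164 = 0.0434747.
P(I | observation) = 0.0201415 / 0.0434747 = 0.463292.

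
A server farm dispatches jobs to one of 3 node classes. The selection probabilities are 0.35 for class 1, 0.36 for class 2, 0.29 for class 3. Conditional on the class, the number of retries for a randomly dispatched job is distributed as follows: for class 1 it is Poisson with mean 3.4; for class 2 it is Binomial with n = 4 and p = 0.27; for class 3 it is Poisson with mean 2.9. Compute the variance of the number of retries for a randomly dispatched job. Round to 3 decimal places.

3.364

Per component, 1: μ=3.4, E[X²]=14.96; 2: μ=1.08, E[X²]=1.9548; 3: μ=2.9, E[X²]=11.31.
E[X] = 0.35·3.4 + 0.36·1.08 + 0.29·2.9 = 2.4198.
E[X²] = 0.35·14.96 + 0.36·1.9548 + 0.29·11.31 = 9.21963.
Var(X) = E[X²] − (E[X])² = 9.21963 − 5.85543 = 3.3642.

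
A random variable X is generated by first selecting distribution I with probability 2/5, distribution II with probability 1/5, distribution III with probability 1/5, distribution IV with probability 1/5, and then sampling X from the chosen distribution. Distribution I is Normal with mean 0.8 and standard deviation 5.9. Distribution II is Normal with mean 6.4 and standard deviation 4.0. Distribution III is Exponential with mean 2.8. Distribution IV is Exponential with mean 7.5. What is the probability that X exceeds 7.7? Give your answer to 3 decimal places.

0.207

Conditional on each component, P(X > 7.7): I: 0.121103; II: 0.372591; III: 0.0639279; IV: 0.358199.
By total probability, P(X > 7.7) = 0.4·0.121103 + 0.2·0.372591 + 0.2·0.0639279 + 0.2·0.358199 = 0.207385.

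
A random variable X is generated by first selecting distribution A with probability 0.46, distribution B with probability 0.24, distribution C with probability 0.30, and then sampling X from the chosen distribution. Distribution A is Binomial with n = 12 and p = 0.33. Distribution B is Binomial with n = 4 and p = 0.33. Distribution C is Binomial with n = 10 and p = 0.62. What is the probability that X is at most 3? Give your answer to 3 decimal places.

0.435

Conditional on each component, P(X ≤ 3): A: 0.40266; B: 0.988141; C: 0.0413301.
By total probability, P(X ≤ 3) = 0.46·0.40266 + 0.24·0.988141 + 0.3·0.0413301 = 0.434776.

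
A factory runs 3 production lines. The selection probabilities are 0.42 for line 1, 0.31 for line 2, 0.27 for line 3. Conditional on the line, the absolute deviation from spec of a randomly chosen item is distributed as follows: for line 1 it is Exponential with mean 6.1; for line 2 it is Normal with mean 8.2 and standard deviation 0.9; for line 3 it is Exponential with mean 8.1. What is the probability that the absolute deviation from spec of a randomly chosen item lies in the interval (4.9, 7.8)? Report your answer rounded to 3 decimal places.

0.217

Conditional on each line, P(4.9 < X < 7.8): 1: 0.169456; 2: 0.328238; 3: 0.164348.
By total probability, P(4.9 < X < 7.8) = 0.42·0.169456 + 0.31·0.328238 + 0.27·0.164348 = 0.217299.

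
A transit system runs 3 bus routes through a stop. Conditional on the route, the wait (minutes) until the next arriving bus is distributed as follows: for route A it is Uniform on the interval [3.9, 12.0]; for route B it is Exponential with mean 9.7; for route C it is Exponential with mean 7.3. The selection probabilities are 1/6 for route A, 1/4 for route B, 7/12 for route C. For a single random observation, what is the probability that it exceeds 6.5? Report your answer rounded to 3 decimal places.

Conditional on each route, P(X > 6.5): A: 0.679012; B: 0.511656; C: 0.410487.
By total probability, P(X > 6.5) = 0.166667·0.679012 + 0.25·0.511656 + 0.583333·0.410487 = 0.480533.

0.481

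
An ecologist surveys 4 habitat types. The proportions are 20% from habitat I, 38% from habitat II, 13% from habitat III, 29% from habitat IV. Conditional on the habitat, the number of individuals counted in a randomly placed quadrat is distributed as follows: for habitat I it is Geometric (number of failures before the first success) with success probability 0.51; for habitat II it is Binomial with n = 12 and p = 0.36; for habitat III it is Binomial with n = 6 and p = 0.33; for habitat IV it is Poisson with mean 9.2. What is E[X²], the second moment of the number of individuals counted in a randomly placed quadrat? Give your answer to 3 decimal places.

36.599

For each component E[X²] = Var + (mean)², giving I: 2.807; II: 21.4272; III: 5.247; IV: 93.84.
Overall E[X²] = 0.2·2.807 + 0.38·21.4272 + 0.13·5.247 + 0.29·93.84 = 36.5994.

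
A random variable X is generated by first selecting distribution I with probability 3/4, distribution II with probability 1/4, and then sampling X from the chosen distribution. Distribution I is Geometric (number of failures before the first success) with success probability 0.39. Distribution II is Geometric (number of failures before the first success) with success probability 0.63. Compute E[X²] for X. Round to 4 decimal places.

For each component E[X²] = Var + (mean)², giving I: 6.45694; II: 1.27715.
Overall E[X²] = 0.75·6.45694 + 0.25·1.27715 = 5.16199.

5.1620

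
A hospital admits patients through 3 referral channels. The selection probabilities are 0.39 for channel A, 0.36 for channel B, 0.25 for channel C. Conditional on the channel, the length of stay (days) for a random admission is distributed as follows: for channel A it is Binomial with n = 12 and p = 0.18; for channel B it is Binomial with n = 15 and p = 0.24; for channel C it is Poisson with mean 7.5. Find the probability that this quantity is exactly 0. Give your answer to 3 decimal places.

0.042

Conditional on each channel, P(X = 0): A: 0.0924201; B: 0.0163006; C: 0.000553084.
By total probability, P(X = 0) = 0.39·0.0924201 + 0.36·0.0163006 + 0.25·0.000553084 = 0.0420503.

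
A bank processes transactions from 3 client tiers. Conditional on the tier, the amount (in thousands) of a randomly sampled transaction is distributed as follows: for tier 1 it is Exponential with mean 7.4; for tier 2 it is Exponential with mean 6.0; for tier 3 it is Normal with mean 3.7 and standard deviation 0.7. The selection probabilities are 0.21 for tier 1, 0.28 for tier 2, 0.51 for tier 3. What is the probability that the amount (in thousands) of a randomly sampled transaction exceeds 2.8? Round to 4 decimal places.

0.7788

Conditional on each tier, P(X > 2.8): 1: 0.684971; 2: 0.627089; 3: 0.900729.
By total probability, P(X > 2.8) = 0.21·0.684971 + 0.28·0.627089 + 0.51·0.900729 = 0.7788.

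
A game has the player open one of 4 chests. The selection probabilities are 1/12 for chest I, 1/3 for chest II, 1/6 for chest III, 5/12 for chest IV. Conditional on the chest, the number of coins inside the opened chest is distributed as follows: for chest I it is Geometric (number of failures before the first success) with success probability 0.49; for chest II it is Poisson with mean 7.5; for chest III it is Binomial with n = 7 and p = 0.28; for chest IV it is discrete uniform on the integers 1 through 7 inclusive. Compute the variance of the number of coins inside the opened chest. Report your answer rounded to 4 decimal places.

9.7491

Per component, I: μ=1.04082, E[X²]=3.20741; II: μ=7.5, E[X²]=63.75; III: μ=1.96, E[X²]=5.2528; IV: μ=4, E[X²]=20.
E[X] = 0.0833333·1.04082 + 0.333333·7.5 + 0.166667·1.96 + 0.416667·4 = 4.58007.
E[X²] = 0.0833333·3.20741 + 0.333333·63.75 + 0.166667·5.2528 + 0.416667·20 = 30.7261.
Var(X) = E[X²] − (E[X])² = 30.7261 − 20.977 = 9.74906.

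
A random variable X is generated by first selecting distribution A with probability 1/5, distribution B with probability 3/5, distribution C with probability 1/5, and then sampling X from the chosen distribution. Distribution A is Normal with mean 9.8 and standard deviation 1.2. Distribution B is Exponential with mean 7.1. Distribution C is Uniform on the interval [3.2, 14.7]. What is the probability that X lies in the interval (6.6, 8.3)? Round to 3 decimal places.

0.100

Conditional on each component, P(6.6 < X < 8.3): A: 0.101819; B: 0.0840474; C: 0.147826.
By total probability, P(6.6 < X < 8.3) = 0.2·0.101819 + 0.6·0.0840474 + 0.2·0.147826 = 0.100358.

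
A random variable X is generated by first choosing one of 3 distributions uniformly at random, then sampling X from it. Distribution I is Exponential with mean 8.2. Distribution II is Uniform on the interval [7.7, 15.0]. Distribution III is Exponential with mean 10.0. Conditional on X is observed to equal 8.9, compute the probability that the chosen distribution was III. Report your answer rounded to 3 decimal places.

0.187

Likelihoods f(8.9 | ·): I: 0.0411925; II: 0.136986; III: 0.0410656.
Posterior ∝ prior × likelihood. Numerator for III: 0.333333·0.0410656 = 0.0136885.
Normalizing constant: 0.333333·0.0411925 + 0.333333·0.136986 + 0.333333·0.0410656 = 0.0730814.
P(III | observation) = 0.0136885 / 0.0730814 = 0.187305.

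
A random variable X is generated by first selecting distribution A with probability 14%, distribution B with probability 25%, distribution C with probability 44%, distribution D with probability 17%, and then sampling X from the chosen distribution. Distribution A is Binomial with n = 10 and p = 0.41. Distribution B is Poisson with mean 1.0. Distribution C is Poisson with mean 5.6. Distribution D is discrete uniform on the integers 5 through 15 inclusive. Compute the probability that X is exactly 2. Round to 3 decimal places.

Conditional on each component, P(X = 2): A: 0.11107; B: 0.18394; C: 0.0579825; D: 0.
By total probability, P(X = 2) = 0.14·0.11107 + 0.25·0.18394 + 0.44·0.0579825 + 0.17·0 = 0.087047.

0.087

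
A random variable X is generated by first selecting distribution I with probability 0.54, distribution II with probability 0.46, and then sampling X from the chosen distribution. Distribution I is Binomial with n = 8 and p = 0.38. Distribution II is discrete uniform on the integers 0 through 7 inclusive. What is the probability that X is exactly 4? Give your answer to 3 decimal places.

Conditional on each component, P(X = 4): I: 0.215675; II: 0.125.
By total probability, P(X = 4) = 0.54·0.215675 + 0.46·0.125 = 0.173964.

0.174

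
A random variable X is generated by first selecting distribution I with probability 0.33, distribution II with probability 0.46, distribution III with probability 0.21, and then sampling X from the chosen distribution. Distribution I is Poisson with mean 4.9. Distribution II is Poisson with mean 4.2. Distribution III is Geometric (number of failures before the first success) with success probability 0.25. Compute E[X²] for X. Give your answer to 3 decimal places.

23.997

For each component E[X²] = Var + (mean)², giving I: 28.91; II: 21.84; III: 21.
Overall E[X²] = 0.33·28.91 + 0.46·21.84 + 0.21·21 = 23.9967.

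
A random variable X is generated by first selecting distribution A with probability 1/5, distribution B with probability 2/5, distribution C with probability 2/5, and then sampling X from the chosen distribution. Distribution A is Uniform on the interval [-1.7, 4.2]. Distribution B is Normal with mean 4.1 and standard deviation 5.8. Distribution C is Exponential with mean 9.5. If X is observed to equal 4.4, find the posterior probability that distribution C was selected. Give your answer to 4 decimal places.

0.4909

Likelihoods f(4.4 | ·): A: 0; B: 0.0686912; C: 0.0662414.
Posterior ∝ prior × likelihood. Numerator for C: 0.4·0.0662414 = 0.0264966.
Normalizing constant: 0.2·0 + 0.4·0.0686912 + 0.4·0.0662414 = 0.053973.
P(C | observation) = 0.0264966 / 0.053973 = 0.490922.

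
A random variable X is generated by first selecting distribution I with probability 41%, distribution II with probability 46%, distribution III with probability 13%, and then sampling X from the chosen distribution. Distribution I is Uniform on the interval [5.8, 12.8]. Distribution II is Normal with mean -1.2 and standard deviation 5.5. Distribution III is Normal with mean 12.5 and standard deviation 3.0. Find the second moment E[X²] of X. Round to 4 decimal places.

For each component E[X²] = Var + (mean)², giving I: 90.5733; II: 31.69; III: 165.25.
Overall E[X²] = 0.41·90.5733 + 0.46·31.69 + 0.13·165.25 = 73.195.

73.1950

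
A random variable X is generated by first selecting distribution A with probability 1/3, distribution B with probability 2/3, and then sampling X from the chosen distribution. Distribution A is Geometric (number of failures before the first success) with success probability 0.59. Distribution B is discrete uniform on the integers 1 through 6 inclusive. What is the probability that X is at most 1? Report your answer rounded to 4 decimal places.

Conditional on each component, P(X ≤ 1): A: 0.8319; B: 0.166667.
By total probability, P(X ≤ 1) = 0.333333·0.8319 + 0.666667·0.166667 = 0.388411.

0.3884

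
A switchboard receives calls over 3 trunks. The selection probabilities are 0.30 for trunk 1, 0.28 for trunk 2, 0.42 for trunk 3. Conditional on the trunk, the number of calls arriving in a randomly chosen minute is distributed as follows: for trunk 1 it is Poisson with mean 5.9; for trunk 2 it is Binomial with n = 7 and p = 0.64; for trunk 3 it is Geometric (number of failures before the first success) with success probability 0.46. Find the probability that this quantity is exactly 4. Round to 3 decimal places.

Conditional on each trunk, P(X = 4): 1: 0.138312; 2: 0.273965; 3: 0.0391141.
By total probability, P(X = 4) = 0.3·0.138312 + 0.28·0.273965 + 0.42·0.0391141 = 0.134632.

0.135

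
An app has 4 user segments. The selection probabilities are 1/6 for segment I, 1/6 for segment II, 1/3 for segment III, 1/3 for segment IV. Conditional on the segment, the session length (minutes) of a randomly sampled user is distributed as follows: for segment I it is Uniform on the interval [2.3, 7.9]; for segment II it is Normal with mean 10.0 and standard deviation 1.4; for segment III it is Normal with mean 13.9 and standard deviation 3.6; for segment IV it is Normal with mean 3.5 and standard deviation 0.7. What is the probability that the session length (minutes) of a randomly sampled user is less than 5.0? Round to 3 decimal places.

Conditional on each segment, P(X < 5.0): I: 0.482143; II: 0.00017752; III: 0.0067138; IV: 0.983938.
By total probability, P(X < 5.0) = 0.166667·0.482143 + 0.166667·0.00017752 + 0.333333·0.0067138 + 0.333333·0.983938 = 0.410604.

0.411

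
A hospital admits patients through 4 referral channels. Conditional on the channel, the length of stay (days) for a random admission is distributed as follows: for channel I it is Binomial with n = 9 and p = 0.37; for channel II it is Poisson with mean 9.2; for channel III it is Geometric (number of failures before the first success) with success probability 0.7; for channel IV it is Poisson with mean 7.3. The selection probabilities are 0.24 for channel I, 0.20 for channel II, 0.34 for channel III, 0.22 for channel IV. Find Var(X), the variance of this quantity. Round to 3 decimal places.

Per component, I: μ=3.33, E[X²]=13.1868; II: μ=9.2, E[X²]=93.84; III: μ=0.428571, E[X²]=0.795918; IV: μ=7.3, E[X²]=60.59.
E[X] = 0.24·3.33 + 0.2·9.2 + 0.34·0.428571 + 0.22·7.3 = 4.39091.
E[X²] = 0.24·13.1868 + 0.2·93.84 + 0.34·0.795918 + 0.22·60.59 = 35.5332.
Var(X) = E[X²] − (E[X])² = 35.5332 − 19.2801 = 16.2531.

16.253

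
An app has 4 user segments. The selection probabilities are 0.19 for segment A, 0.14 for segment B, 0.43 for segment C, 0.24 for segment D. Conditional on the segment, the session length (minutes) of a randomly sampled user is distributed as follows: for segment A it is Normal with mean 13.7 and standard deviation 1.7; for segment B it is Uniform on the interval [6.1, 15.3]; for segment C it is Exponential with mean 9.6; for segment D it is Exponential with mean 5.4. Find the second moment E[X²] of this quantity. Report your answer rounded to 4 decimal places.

For each component E[X²] = Var + (mean)², giving A: 190.58; B: 121.543; C: 184.32; D: 58.32.
Overall E[X²] = 0.19·190.58 + 0.14·121.543 + 0.43·184.32 + 0.24·58.32 = 146.481.

146.4807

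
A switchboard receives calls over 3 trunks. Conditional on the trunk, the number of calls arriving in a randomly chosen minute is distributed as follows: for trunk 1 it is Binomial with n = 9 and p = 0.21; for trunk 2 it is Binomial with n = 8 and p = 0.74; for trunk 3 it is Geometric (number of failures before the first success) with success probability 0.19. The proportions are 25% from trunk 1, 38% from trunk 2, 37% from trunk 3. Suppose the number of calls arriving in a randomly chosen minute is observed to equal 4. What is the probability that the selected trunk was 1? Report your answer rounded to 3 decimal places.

0.220

Likelihoods P(X=4 | ·): 1: 0.0754021; 2: 0.095922; 3: 0.0817888.
Posterior ∝ prior × likelihood. Numerator for 1: 0.25·0.0754021 = 0.0188505.
Normalizing constant: 0.25·0.0754021 + 0.38·0.095922 + 0.37·0.0817888 = 0.0855627.
P(1 | observation) = 0.0188505 / 0.0855627 = 0.220312.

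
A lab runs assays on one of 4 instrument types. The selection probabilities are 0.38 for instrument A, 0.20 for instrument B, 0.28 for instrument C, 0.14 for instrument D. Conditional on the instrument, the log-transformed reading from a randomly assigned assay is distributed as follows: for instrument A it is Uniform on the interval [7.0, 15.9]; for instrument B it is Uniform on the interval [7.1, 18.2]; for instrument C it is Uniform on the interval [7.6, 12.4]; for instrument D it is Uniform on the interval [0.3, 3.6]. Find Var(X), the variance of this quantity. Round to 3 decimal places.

16.500

Per component, A: μ=11.45, E[X²]=137.703; B: μ=12.65, E[X²]=170.29; C: μ=10, E[X²]=101.92; D: μ=1.95, E[X²]=4.71.
E[X] = 0.38·11.45 + 0.2·12.65 + 0.28·10 + 0.14·1.95 = 9.954.
E[X²] = 0.38·137.703 + 0.2·170.29 + 0.28·101.92 + 0.14·4.71 = 115.582.
Var(X) = E[X²] − (E[X])² = 115.582 − 99.0821 = 16.5002.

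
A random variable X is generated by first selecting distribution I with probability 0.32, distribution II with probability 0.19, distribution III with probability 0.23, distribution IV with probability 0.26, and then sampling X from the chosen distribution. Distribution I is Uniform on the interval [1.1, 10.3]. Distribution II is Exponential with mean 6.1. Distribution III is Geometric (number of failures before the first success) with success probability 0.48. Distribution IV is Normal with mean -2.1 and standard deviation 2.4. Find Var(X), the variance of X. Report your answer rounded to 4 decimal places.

23.0114

Per component, I: μ=5.7, E[X²]=39.5433; II: μ=6.1, E[X²]=74.42; III: μ=1.08333, E[X²]=3.43056; IV: μ=-2.1, E[X²]=10.17.
E[X] = 0.32·5.7 + 0.19·6.1 + 0.23·1.08333 + 0.26·-2.1 = 2.68617.
E[X²] = 0.32·39.5433 + 0.19·74.42 + 0.23·3.43056 + 0.26·10.17 = 30.2269.
Var(X) = E[X²] − (E[X])² = 30.2269 − 7.21549 = 23.0114.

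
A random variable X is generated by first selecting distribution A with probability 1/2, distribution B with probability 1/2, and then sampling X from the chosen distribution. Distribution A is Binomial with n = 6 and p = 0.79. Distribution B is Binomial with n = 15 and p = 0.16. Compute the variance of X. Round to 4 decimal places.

Per component, A: μ=4.74, E[X²]=23.463; B: μ=2.4, E[X²]=7.776.
E[X] = 0.5·4.74 + 0.5·2.4 = 3.57.
E[X²] = 0.5·23.463 + 0.5·7.776 = 15.6195.
Var(X) = E[X²] − (E[X])² = 15.6195 − 12.7449 = 2.8746.

2.8746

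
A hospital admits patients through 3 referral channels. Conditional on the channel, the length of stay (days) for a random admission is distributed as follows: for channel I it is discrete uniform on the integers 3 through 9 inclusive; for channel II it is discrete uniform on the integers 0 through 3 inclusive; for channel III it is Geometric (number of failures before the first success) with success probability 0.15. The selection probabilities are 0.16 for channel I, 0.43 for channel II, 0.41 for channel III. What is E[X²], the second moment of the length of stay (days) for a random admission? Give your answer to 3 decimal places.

36.559

For each component E[X²] = Var + (mean)², giving I: 40; II: 3.5; III: 69.8889.
Overall E[X²] = 0.16·40 + 0.43·3.5 + 0.41·69.8889 = 36.5594.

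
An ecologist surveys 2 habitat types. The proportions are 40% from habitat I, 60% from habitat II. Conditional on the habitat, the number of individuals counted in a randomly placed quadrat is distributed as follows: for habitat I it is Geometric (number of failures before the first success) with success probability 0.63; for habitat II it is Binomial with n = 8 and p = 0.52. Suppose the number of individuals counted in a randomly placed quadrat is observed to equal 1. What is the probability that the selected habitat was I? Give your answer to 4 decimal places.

Likelihoods P(X=1 | ·): I: 0.2331; II: 0.024422.
Posterior ∝ prior × likelihood. Numerator for I: 0.4·0.2331 = 0.09324.
Normalizing constant: 0.4·0.2331 + 0.6·0.024422 = 0.107893.
P(I | observation) = 0.09324 / 0.107893 = 0.864188.

0.8642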